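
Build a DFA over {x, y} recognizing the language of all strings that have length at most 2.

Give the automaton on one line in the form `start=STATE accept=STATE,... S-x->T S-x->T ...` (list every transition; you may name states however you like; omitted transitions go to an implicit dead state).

start=A accept=A,B,C A-x->B A-y->B B-x->C B-y->C C-x->D C-y->D D-x->D D-y->D

We only need to distinguish lengths 0, 1, …, 2, and '>2'. Chain A → B → C → D on every symbol, with D looping. Accepting states: {A, B, C}.
A 4-state machine:
       x  y 
>* A   B  B 
 * B   C  C 
 * C   D  D 
   D   D  D 
(> = start, * = accepting)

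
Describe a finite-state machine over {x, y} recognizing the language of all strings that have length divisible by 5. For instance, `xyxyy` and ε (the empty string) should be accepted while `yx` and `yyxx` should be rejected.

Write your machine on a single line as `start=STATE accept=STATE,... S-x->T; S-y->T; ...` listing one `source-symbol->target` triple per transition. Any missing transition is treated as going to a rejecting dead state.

Only the length mod 5 matters, so use a 5-cycle: from any state, every input symbol moves to the next state, wrapping s4 back to s0. Mark s0 accepting.
5 states suffice.
        x   y  
>* s0   s1  s1 
   s1   s2  s2 
   s2   s3  s3 
   s3   s4  s4 
   s4   s0  s0 
(> = start, * = accepting)

start=s0; accept=s0; s0-x->s1; s0-y->s1; s1-x->s2; s1-y->s2; s2-x->s3; s2-y->s3; s3-x->s4; s3-y->s4; s4-x->s0; s4-y->s0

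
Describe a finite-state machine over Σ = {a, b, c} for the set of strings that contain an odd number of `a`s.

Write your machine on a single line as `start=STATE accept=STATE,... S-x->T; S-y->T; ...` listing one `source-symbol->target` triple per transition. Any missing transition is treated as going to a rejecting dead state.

The only thing that matters is how many `a`s have appeared, reduced mod 2. Use one state per residue: q0 for 0, …, q1 for 1. Reading `a` moves to the next residue; anything else stays put. q1 is accepting.
With 2 states:
        a   b   c  
>  q0   q1  q0  q0 
 * q1   q0  q1  q1 
(> = start, * = accepting)

start=q0; accept=q1; q0-a->q1; q0-b->q0; q0-c->q0; q1-a->q0; q1-b->q1; q1-c->q1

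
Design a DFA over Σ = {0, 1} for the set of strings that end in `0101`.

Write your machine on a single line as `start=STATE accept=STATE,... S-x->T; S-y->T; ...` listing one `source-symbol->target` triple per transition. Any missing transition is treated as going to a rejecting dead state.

start=A; accept=E; A-0->B; A-1->A; B-0->B; B-1->C; C-0->D; C-1->A; D-0->B; D-1->E; E-0->D; E-1->A

Let each state record the length of the longest suffix of the input read so far that is also a prefix of `0101`. B means the last symbol is `0`; C means the last 2 symbols are `01`; D means the last 3 symbols are `010`; E means the last 4 symbols are `0101`. Accept only at E, where the string currently ends in `0101`.
5 states suffice.
       0  1 
>  A   B  A 
   B   B  C 
   C   D  A 
   D   B  E 
 * E   D  A 
(> = start, * = accepting)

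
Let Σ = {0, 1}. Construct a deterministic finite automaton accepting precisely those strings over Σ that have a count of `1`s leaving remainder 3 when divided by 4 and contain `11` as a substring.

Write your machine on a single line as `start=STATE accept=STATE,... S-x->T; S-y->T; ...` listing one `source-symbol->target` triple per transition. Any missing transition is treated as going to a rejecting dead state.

start=s0; accept=s5; s0-0->s0; s0-1->s1; s1-0->s2; s1-1->s3; s2-0->s2; s2-1->s4; s3-0->s3; s3-1->s5; s4-0->s6; s4-1->s5; s5-0->s5; s5-1->s7; s6-0->s6; s6-1->s8; s7-0->s7; s7-1->s9; s8-0->s10; s8-1->s7; s9-0->s9; s9-1->s3; s10-0->s10; s10-1->s11; s11-0->s0; s11-1->s9

Run two small machines in parallel and take their product. One (4 states) tracks the count of `1`s modulo 4; the other (3 states) tracks whether and how much of `11` has been seen. Each combined state is a pair, one component from each; accept when both components accept.
With 12 states:
          0    1  
>  s0     s0   s1 
   s1     s2   s3 
   s2     s2   s4 
   s3     s3   s5 
   s4     s6   s5 
 * s5     s5   s7 
   s6     s6   s8 
   s7     s7   s9 
   s8    s10   s7 
   s9     s9   s3 
   s10   s10  s11 
   s11    s0   s9 
(> = start, * = accepting)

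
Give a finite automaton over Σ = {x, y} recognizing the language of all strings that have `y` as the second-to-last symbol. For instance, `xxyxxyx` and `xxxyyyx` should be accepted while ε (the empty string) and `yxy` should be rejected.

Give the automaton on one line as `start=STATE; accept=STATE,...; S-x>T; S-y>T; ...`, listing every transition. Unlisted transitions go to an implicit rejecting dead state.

A DFA must remember the last 2 symbols (since which symbol is second-to-last isn't known until the input ends). Use one state per possible window of the last ≤2 symbols; accept from those whose window starts with `y`.
With 7 states:
        x   y  
>  s0   s1  s2 
   s1   s3  s4 
   s2   s5  s6 
   s3   s3  s4 
   s4   s5  s6 
 * s5   s3  s4 
 * s6   s5  s6 
(> = start, * = accepting)

start=s0; accept=s5,s6; s0-x>s1; s0-y>s2; s1-x>s3; s1-y>s4; s2-x>s5; s2-y>s6; s3-x>s3; s3-y>s4; s4-x>s5; s4-y>s6; s5-x>s3; s5-y>s4; s6-x>s5; s6-y>s6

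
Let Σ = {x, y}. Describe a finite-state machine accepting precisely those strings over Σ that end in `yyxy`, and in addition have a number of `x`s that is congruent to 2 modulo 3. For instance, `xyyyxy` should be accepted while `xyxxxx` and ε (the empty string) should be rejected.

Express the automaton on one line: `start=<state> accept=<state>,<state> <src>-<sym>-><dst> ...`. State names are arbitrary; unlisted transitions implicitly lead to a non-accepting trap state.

start=s0 accept=s6 s0-x->s1 s0-y->s0 s1-x->s2 s1-y->s3 s2-x->s0 s2-y->s2 s3-x->s2 s3-y->s4 s4-x->s5 s4-y->s4 s5-x->s0 s5-y->s6 s6-x->s0 s6-y->s2

Run two small machines in parallel and take their product. The first has 5 states tracking how much of the suffix `yyxy` has currently been matched; the second has 3 states tracking the count of `x`s modulo 3. A product state is a pair (one from each), accepting exactly when both do. Minimizing collapses redundant product states.
A 7-state machine:
        x   y  
>  s0   s1  s0 
   s1   s2  s3 
   s2   s0  s2 
   s3   s2  s4 
   s4   s5  s4 
   s5   s0  s6 
 * s6   s0  s2 
(> = start, * = accepting)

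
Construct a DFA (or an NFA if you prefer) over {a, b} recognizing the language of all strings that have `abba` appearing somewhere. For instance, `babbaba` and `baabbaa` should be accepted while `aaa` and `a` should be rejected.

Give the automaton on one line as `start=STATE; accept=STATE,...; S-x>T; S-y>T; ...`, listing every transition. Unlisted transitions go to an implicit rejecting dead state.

start=s0; accept=s4; s0-a>s1; s0-b>s0; s1-a>s1; s1-b>s2; s2-a>s1; s2-b>s3; s3-a>s4; s3-b>s0; s4-a>s4; s4-b>s4

Track how much of `abba` has been matched so far: state s0 is no progress, s4 is the absorbing accept state reached once `abba` has occurred. Intermediate states record partial matches; on a mismatch, fall back to the longest reusable overlap.
A 5-state machine:
        a   b  
>  s0   s1  s0 
   s1   s1  s2 
   s2   s1  s3 
   s3   s4  s0 
 * s4   s4  s4 
(> = start, * = accepting)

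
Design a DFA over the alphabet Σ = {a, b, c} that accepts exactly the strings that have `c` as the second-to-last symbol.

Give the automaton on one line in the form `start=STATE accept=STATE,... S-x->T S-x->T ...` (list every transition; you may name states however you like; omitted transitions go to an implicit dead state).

A DFA must remember the last 2 symbols (since which symbol is second-to-last isn't known until the input ends). Use one state per possible window of the last ≤2 symbols; accept from those whose window starts with `c`.
          a    b    c  
>  q0     q1   q2   q3 
   q1     q4   q5   q6 
   q2     q7   q8   q9 
   q3    q10  q11  q12 
   q4     q4   q5   q6 
   q5     q7   q8   q9 
   q6    q10  q11  q12 
   q7     q4   q5   q6 
   q8     q7   q8   q9 
   q9    q10  q11  q12 
 * q10    q4   q5   q6 
 * q11    q7   q8   q9 
 * q12   q10  q11  q12 
(> = start, * = accepting)

start=q0 accept=q10,q11,q12 q0-a->q1 q0-b->q2 q0-c->q3 q1-a->q4 q1-b->q5 q1-c->q6 q2-a->q7 q2-b->q8 q2-c->q9 q3-a->q10 q3-b->q11 q3-c->q12 q4-a->q4 q4-b->q5 q4-c->q6 q5-a->q7 q5-b->q8 q5-c->q9 q6-a->q10 q6-b->q11 q6-c->q12 q7-a->q4 q7-b->q5 q7-c->q6 q8-a->q7 q8-b->q8 q8-c->q9 q9-a->q10 q9-b->q11 q9-c->q12 q10-a->q4 q10-b->q5 q10-c->q6 q11-a->q7 q11-b->q8 q11-c->q9 q12-a->q10 q12-b->q11 q12-c->q12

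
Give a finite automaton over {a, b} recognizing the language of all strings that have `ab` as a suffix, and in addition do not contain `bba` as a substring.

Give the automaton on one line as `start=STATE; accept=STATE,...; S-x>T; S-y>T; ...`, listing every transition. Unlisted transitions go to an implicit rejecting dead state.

start=q0; accept=q3; q0-a>q1; q0-b>q2; q1-a>q1; q1-b>q3; q2-a>q1; q2-b>q4; q3-a>q1; q3-b>q4; q4-a>q4; q4-b>q4

Build one automaton per condition and run them in lockstep. One (3 states) tracks how much of the suffix `ab` has currently been matched; the other (4 states) tracks partial matches of the forbidden pattern `bba`. Each combined state is a pair, one component from each; accept when both components accept. Equivalent product states are then merged.
5 states suffice.
        a   b  
>  q0   q1  q2 
   q1   q1  q3 
   q2   q1  q4 
 * q3   q1  q4 
   q4   q4  q4 
(> = start, * = accepting)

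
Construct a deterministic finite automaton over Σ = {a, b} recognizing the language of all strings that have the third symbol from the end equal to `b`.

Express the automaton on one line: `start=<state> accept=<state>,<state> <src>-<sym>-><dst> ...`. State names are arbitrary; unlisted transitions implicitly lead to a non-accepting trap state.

start=q0 accept=q11,q12,q13,q14 q0-a->q1 q0-b->q2 q1-a->q3 q1-b->q4 q2-a->q5 q2-b->q6 q3-a->q7 q3-b->q8 q4-a->q9 q4-b->q10 q5-a->q11 q5-b->q12 q6-a->q13 q6-b->q14 q7-a->q7 q7-b->q8 q8-a->q9 q8-b->q10 q9-a->q11 q9-b->q12 q10-a->q13 q10-b->q14 q11-a->q7 q11-b->q8 q12-a->q9 q12-b->q10 q13-a->q11 q13-b->q12 q14-a->q13 q14-b->q14

A DFA must remember the last 3 symbols (since which symbol is third-to-last isn't known until the input ends). Use one state per possible window of the last ≤3 symbols; accept from those whose window starts with `b`.
A 15-state machine:
          a    b  
>  q0     q1   q2 
   q1     q3   q4 
   q2     q5   q6 
   q3     q7   q8 
   q4     q9  q10 
   q5    q11  q12 
   q6    q13  q14 
   q7     q7   q8 
   q8     q9  q10 
   q9    q11  q12 
   q10   q13  q14 
 * q11    q7   q8 
 * q12    q9  q10 
 * q13   q11  q12 
 * q14   q13  q14 
(> = start, * = accepting)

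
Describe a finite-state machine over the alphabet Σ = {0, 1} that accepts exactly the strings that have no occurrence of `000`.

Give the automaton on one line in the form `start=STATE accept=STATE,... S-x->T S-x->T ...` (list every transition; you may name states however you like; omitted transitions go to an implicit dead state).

Track partial matches of the forbidden pattern `000`. State D is a dead state reached once `000` has occurred; every other state accepts. A means no part of `000` is currently matched.
With 4 states:
       0  1 
>* A   B  A 
 * B   C  A 
 * C   D  A 
   D   D  D 
(> = start, * = accepting)

start=A accept=A,B,C A-0->B A-1->A B-0->C B-1->A C-0->D C-1->A D-0->D D-1->D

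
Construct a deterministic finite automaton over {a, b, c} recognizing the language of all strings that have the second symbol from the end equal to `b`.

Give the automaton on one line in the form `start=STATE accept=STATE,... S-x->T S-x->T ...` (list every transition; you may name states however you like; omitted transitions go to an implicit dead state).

Because acceptance depends on a position counted from the end, the machine has to buffer the most recent 2 symbols. Make each state the string of the last up-to-2 symbols read; on input `x` shift the window left and append `x`. Accept when the buffered window has length 2 and begins with `b`.
A 13-state machine:
          a    b    c  
>  s0     s1   s2   s3 
   s1     s4   s5   s6 
   s2     s7   s8   s9 
   s3    s10  s11  s12 
   s4     s4   s5   s6 
   s5     s7   s8   s9 
   s6    s10  s11  s12 
 * s7     s4   s5   s6 
 * s8     s7   s8   s9 
 * s9    s10  s11  s12 
   s10    s4   s5   s6 
   s11    s7   s8   s9 
   s12   s10  s11  s12 
(> = start, * = accepting)

start=s0 accept=s7,s8,s9 s0-a->s1 s0-b->s2 s0-c->s3 s1-a->s4 s1-b->s5 s1-c->s6 s2-a->s7 s2-b->s8 s2-c->s9 s3-a->s10 s3-b->s11 s3-c->s12 s4-a->s4 s4-b->s5 s4-c->s6 s5-a->s7 s5-b->s8 s5-c->s9 s6-a->s10 s6-b->s11 s6-c->s12 s7-a->s4 s7-b->s5 s7-c->s6 s8-a->s7 s8-b->s8 s8-c->s9 s9-a->s10 s9-b->s11 s9-c->s12 s10-a->s4 s10-b->s5 s10-c->s6 s11-a->s7 s11-b->s8 s11-c->s9 s12-a->s10 s12-b->s11 s12-c->s12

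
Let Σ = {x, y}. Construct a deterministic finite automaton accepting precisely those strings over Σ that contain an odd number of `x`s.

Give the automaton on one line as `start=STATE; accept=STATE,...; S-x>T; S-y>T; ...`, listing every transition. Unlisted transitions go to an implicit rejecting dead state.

Keep the running count of `x`s modulo 2: each `x` advances along the cycle q0 → q1 → q0 while other symbols loop. Accept at q1.
A 2-state machine:
        x   y  
>  q0   q1  q0 
 * q1   q0  q1 
(> = start, * = accepting)

start=q0; accept=q1; q0-x>q1; q0-y>q0; q1-x>q0; q1-y>q1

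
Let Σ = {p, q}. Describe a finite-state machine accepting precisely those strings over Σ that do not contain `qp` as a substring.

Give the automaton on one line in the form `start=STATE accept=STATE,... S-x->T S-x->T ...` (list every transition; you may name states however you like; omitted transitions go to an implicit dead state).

start=S0 accept=S0,S1 S0-p->S0 S0-q->S1 S1-p->S2 S1-q->S1 S2-p->S2 S2-q->S2

Track partial matches of the forbidden pattern `qp`. State S2 is a dead state reached once `qp` has occurred; every other state accepts. S0 means no part of `qp` is currently matched.
A 3-state machine:
        p   q  
>* S0   S0  S1 
 * S1   S2  S1 
   S2   S2  S2 
(> = start, * = accepting)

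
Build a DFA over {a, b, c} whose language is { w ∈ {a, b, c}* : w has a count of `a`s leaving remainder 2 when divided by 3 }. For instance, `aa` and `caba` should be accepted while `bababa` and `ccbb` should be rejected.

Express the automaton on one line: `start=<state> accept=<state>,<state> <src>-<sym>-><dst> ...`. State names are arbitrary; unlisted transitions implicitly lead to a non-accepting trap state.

The only thing that matters is how many `a`s have appeared, reduced mod 3. Use one state per residue: S0 for 0, …, S2 for 2. Reading `a` moves to the next residue; anything else stays put. S2 is accepting.
A 3-state machine:
        a   b   c  
>  S0   S1  S0  S0 
   S1   S2  S1  S1 
 * S2   S0  S2  S2 
(> = start, * = accepting)

start=S0 accept=S2 S0-a->S1 S0-b->S0 S0-c->S0 S1-a->S2 S1-b->S1 S1-c->S1 S2-a->S0 S2-b->S2 S2-c->S2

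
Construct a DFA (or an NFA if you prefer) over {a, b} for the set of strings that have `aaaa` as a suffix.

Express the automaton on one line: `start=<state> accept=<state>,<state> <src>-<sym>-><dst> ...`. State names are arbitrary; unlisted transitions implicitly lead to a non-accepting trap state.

Remember how much of `aaaa` the current input suffix matches. State q0 means no match yet; q1 means the last symbol is `a`; q2 means the last 2 symbols are `aa`; q3 means the last 3 symbols are `aaa`; q4 means the last 4 symbols are `aaaa`. Only q4 accepts. On a mismatch, fall back to the longest proper suffix that is still a prefix of `aaaa`.
5 states suffice.
        a   b  
>  q0   q1  q0 
   q1   q2  q0 
   q2   q3  q0 
   q3   q4  q0 
 * q4   q4  q0 
(> = start, * = accepting)

start=q0 accept=q4 q0-a->q1 q0-b->q0 q1-a->q2 q1-b->q0 q2-a->q3 q2-b->q0 q3-a->q4 q3-b->q0 q4-a->q4 q4-b->q0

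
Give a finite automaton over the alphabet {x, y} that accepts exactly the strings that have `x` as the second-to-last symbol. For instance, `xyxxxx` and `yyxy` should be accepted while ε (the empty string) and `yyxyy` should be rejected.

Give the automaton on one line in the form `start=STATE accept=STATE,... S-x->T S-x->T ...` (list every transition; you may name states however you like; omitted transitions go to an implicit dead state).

start=q0 accept=q3,q4 q0-x->q1 q0-y->q2 q1-x->q3 q1-y->q4 q2-x->q5 q2-y->q6 q3-x->q3 q3-y->q4 q4-x->q5 q4-y->q6 q5-x->q3 q5-y->q4 q6-x->q5 q6-y->q6

Because acceptance depends on a position counted from the end, the machine has to buffer the most recent 2 symbols. Make each state the string of the last up-to-2 symbols read; on input `x` shift the window left and append `x`. Accept when the buffered window has length 2 and begins with `x`.
A 7-state machine:
        x   y  
>  q0   q1  q2 
   q1   q3  q4 
   q2   q5  q6 
 * q3   q3  q4 
 * q4   q5  q6 
   q5   q3  q4 
   q6   q5  q6 
(> = start, * = accepting)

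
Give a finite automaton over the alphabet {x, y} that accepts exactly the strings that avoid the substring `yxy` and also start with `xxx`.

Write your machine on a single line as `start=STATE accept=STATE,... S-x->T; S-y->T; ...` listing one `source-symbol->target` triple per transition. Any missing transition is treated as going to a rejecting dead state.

Build one automaton per condition and run them in lockstep. The first has 4 states tracking partial matches of the forbidden pattern `yxy`; the second has 5 states tracking whether the input so far still matches the prefix `xxx`. A product state is a pair (one from each), accepting exactly when both do.
          x    y  
>  q0     q1   q2 
   q1     q3   q2 
   q2     q4   q2 
   q3     q5   q2 
   q4     q6   q7 
 * q5     q5   q8 
   q6     q6   q2 
   q7     q7   q7 
 * q8     q9   q8 
 * q9     q5  q10 
   q10   q10  q10 
(> = start, * = accepting)

start=q0; accept=q5,q8,q9; q0-x->q1; q0-y->q2; q1-x->q3; q1-y->q2; q2-x->q4; q2-y->q2; q3-x->q5; q3-y->q2; q4-x->q6; q4-y->q7; q5-x->q5; q5-y->q8; q6-x->q6; q6-y->q2; q7-x->q7; q7-y->q7; q8-x->q9; q8-y->q8; q9-x->q5; q9-y->q10; q10-x->q10; q10-y->q10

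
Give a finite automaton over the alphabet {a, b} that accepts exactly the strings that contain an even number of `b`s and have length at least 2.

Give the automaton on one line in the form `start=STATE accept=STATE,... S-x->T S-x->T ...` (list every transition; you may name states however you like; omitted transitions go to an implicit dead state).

Handle the two conditions separately and then intersect. The first has 2 states tracking the count of `b`s modulo 2; the second has 4 states tracking the input length, saturating at 3. A product state is a pair (one from each), accepting exactly when both do.
        a   b  
>  S0   S1  S2 
   S1   S3  S4 
   S2   S4  S3 
 * S3   S5  S6 
   S4   S6  S5 
 * S5   S5  S6 
   S6   S6  S5 
(> = start, * = accepting)

start=S0 accept=S3,S5 S0-a->S1 S0-b->S2 S1-a->S3 S1-b->S4 S2-a->S4 S2-b->S3 S3-a->S5 S3-b->S6 S4-a->S6 S4-b->S5 S5-a->S5 S5-b->S6 S6-a->S6 S6-b->S5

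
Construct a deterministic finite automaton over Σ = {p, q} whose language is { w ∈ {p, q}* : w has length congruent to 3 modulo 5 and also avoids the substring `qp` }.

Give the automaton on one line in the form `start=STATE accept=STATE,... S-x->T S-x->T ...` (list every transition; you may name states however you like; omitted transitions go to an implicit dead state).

start=A accept=G,H A-p->B A-q->C B-p->D B-q->E C-p->F C-q->E D-p->G D-q->H E-p->I E-q->H F-p->I F-q->I G-p->J G-q->K H-p->L H-q->K I-p->L I-q->L J-p->A J-q->M K-p->N K-q->M L-p->N L-q->N M-p->O M-q->C N-p->O N-q->O O-p->F O-q->F

Run two small machines in parallel and take their product. The first has 5 states tracking the input length modulo 5; the second has 3 states tracking partial matches of the forbidden pattern `qp`. A product state is a pair (one from each), accepting exactly when both do.
A 15-state machine:
       p  q 
>  A   B  C 
   B   D  E 
   C   F  E 
   D   G  H 
   E   I  H 
   F   I  I 
 * G   J  K 
 * H   L  K 
   I   L  L 
   J   A  M 
   K   N  M 
   L   N  N 
   M   O  C 
   N   O  O 
   O   F  F 
(> = start, * = accepting)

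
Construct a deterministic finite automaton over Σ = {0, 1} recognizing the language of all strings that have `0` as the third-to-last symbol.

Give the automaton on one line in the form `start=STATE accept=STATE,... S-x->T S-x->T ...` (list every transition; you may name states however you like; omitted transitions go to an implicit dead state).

A DFA must remember the last 3 symbols (since which symbol is third-to-last isn't known until the input ends). Use one state per possible window of the last ≤3 symbols; accept from those whose window starts with `0`.
15 states suffice.
       0  1 
>  A   B  C 
   B   D  E 
   C   F  G 
   D   H  I 
   E   J  K 
   F   L  M 
   G   N  O 
 * H   H  I 
 * I   J  K 
 * J   L  M 
 * K   N  O 
   L   H  I 
   M   J  K 
   N   L  M 
   O   N  O 
(> = start, * = accepting)

start=A accept=H,I,J,K A-0->B A-1->C B-0->D B-1->E C-0->F C-1->G D-0->H D-1->I E-0->J E-1->K F-0->L F-1->M G-0->N G-1->O H-0->H H-1->I I-0->J I-1->K J-0->L J-1->M K-0->N K-1->O L-0->H L-1->I M-0->J M-1->K N-0->L N-1->M O-0->N O-1->O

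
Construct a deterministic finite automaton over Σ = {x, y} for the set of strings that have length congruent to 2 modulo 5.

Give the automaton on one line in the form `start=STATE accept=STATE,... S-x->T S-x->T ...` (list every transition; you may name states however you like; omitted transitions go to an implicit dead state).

start=S0 accept=S2 S0-x->S1 S0-y->S1 S1-x->S2 S1-y->S2 S2-x->S3 S2-y->S3 S3-x->S4 S3-y->S4 S4-x->S0 S4-y->S0

Count input length modulo 5: every symbol advances one step around the cycle S0 → S1 → S2 → S3 → S4 → S0. Accept at S2.
A 5-state machine:
        x   y  
>  S0   S1  S1 
   S1   S2  S2 
 * S2   S3  S3 
   S3   S4  S4 
   S4   S0  S0 
(> = start, * = accepting)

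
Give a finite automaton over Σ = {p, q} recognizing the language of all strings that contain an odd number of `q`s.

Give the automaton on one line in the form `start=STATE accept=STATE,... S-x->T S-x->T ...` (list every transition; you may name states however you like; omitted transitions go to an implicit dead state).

The only thing that matters is how many `q`s have appeared, reduced mod 2. Use one state per residue: A for 0, …, B for 1. Reading `q` moves to the next residue; anything else stays put. B is accepting.
A 2-state machine:
       p  q 
>  A   A  B 
 * B   B  A 
(> = start, * = accepting)

start=A accept=B A-p->A A-q->B B-p->B B-q->A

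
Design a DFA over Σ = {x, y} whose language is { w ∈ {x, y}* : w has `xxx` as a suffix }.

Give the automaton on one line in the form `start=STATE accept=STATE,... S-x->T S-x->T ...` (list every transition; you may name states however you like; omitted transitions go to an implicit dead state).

Remember how much of `xxx` the current input suffix matches. State s0 means no match yet; s1 means the last symbol is `x`; s2 means the last 2 symbols are `xx`; s3 means the last 3 symbols are `xxx`. Only s3 accepts. On a mismatch, fall back to the longest proper suffix that is still a prefix of `xxx`.
        x   y  
>  s0   s1  s0 
   s1   s2  s0 
   s2   s3  s0 
 * s3   s3  s0 
(> = start, * = accepting)

start=s0 accept=s3 s0-x->s1 s0-y->s0 s1-x->s2 s1-y->s0 s2-x->s3 s2-y->s0 s3-x->s3 s3-y->s0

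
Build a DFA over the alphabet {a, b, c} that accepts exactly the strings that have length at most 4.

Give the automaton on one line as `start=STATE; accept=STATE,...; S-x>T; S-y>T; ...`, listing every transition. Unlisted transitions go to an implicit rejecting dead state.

start=q0; accept=q0,q1,q2,q3,q4; q0-a>q1; q0-b>q1; q0-c>q1; q1-a>q2; q1-b>q2; q1-c>q2; q2-a>q3; q2-b>q3; q2-c>q3; q3-a>q4; q3-b>q4; q3-c>q4; q4-a>q5; q4-b>q5; q4-c>q5; q5-a>q5; q5-b>q5; q5-c>q5

Count input length up to 5: every symbol moves from q0 toward q5, which means 'more than 4' and absorbs. Accept from {q0, q1, q2, q3, q4}.
6 states suffice.
        a   b   c  
>* q0   q1  q1  q1 
 * q1   q2  q2  q2 
 * q2   q3  q3  q3 
 * q3   q4  q4  q4 
 * q4   q5  q5  q5 
   q5   q5  q5  q5 
(> = start, * = accepting)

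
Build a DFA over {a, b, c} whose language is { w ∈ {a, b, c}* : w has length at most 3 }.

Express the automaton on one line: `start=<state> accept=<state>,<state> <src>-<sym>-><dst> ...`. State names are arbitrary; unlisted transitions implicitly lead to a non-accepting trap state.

Count input length up to 4: every symbol moves from q0 toward q4, which means 'more than 3' and absorbs. Accept from {q0, q1, q2, q3}.
With 5 states:
        a   b   c  
>* q0   q1  q1  q1 
 * q1   q2  q2  q2 
 * q2   q3  q3  q3 
 * q3   q4  q4  q4 
   q4   q4  q4  q4 
(> = start, * = accepting)

start=q0 accept=q0,q1,q2,q3 q0-a->q1 q0-b->q1 q0-c->q1 q1-a->q2 q1-b->q2 q1-c->q2 q2-a->q3 q2-b->q3 q2-c->q3 q3-a->q4 q3-b->q4 q3-c->q4 q4-a->q4 q4-b->q4 q4-c->q4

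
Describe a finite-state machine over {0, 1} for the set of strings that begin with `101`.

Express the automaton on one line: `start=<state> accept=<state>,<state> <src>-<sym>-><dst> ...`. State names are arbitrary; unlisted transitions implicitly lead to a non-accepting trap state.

start=s0 accept=s3 s0-0->s4 s0-1->s1 s1-0->s2 s1-1->s4 s2-0->s4 s2-1->s3 s3-0->s3 s3-1->s3 s4-0->s4 s4-1->s4

Walk along `101` while the input agrees: from s0 take `1` to s1, and so on. Any deviation drops to the rejecting sink s4. Once s3 is reached the prefix is confirmed and every continuation is accepted.
5 states suffice.
        0   1  
>  s0   s4  s1 
   s1   s2  s4 
   s2   s4  s3 
 * s3   s3  s3 
   s4   s4  s4 
(> = start, * = accepting)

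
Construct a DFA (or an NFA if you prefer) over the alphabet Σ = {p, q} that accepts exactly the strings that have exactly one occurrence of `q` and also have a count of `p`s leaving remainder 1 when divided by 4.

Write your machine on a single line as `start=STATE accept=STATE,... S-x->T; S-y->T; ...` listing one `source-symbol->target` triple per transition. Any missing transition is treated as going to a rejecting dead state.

start=A; accept=E; A-p->B; A-q->C; B-p->D; B-q->E; C-p->E; C-q->F; D-p->G; D-q->H; E-p->H; E-q->F; F-p->F; F-q->F; G-p->A; G-q->I; H-p->I; H-q->F; I-p->C; I-q->F

Build one automaton per condition and run them in lockstep. The first has 3 states tracking the count of `q`s, saturating at 2; the second has 4 states tracking the count of `p`s modulo 4. A product state is a pair (one from each), accepting exactly when both do. Equivalent product states are then merged.
A 9-state machine:
       p  q 
>  A   B  C 
   B   D  E 
   C   E  F 
   D   G  H 
 * E   H  F 
   F   F  F 
   G   A  I 
   H   I  F 
   I   C  F 
(> = start, * = accepting)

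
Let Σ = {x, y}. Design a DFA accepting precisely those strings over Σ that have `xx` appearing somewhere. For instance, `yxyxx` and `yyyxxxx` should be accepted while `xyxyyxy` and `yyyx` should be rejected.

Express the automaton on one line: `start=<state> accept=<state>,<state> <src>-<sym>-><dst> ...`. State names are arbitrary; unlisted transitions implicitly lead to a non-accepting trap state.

start=q0 accept=q2 q0-x->q1 q0-y->q0 q1-x->q2 q1-y->q0 q2-x->q2 q2-y->q2

Track how much of `xx` has been matched so far: state q0 is no progress, q2 is the absorbing accept state reached once `xx` has occurred. Intermediate states record partial matches; on a mismatch, fall back to the longest reusable overlap.
With 3 states:
        x   y  
>  q0   q1  q0 
   q1   q2  q0 
 * q2   q2  q2 
(> = start, * = accepting)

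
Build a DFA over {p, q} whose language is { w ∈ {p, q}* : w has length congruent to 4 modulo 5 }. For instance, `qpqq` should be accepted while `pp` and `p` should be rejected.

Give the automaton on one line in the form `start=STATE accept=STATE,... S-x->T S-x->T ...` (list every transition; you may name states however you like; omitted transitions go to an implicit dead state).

Count input length modulo 5: every symbol advances one step around the cycle A → B → C → D → E → A. Accept at E.
5 states suffice.
       p  q 
>  A   B  B 
   B   C  C 
   C   D  D 
   D   E  E 
 * E   A  A 
(> = start, * = accepting)

start=A accept=E A-p->B A-q->B B-p->C B-q->C C-p->D C-q->D D-p->E D-q->E E-p->A E-q->A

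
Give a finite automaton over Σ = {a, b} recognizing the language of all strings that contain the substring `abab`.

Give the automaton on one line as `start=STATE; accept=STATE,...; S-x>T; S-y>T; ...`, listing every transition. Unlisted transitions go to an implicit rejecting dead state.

Track how much of `abab` has been matched so far: state q0 is no progress, q4 is the absorbing accept state reached once `abab` has occurred. Intermediate states record partial matches; on a mismatch, fall back to the longest reusable overlap.
5 states suffice.
        a   b  
>  q0   q1  q0 
   q1   q1  q2 
   q2   q3  q0 
   q3   q1  q4 
 * q4   q4  q4 
(> = start, * = accepting)

start=q0; accept=q4; q0-a>q1; q0-b>q0; q1-a>q1; q1-b>q2; q2-a>q3; q2-b>q0; q3-a>q1; q3-b>q4; q4-a>q4; q4-b>q4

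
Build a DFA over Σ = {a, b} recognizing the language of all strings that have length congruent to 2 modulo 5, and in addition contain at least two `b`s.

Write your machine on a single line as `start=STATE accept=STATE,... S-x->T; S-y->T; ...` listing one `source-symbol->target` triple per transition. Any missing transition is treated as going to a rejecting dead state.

Build one automaton per condition and run them in lockstep. The first has 5 states tracking the input length modulo 5; the second has 4 states tracking the count of `b`s, saturating at 3. A product state is a pair (one from each), accepting exactly when both do.
A 20-state machine:
          a    b  
>  q0     q1   q2 
   q1     q3   q4 
   q2     q4   q5 
   q3     q6   q7 
   q4     q7   q8 
 * q5     q8   q9 
   q6    q10  q11 
   q7    q11  q12 
   q8    q12  q13 
   q9    q13  q13 
   q10    q0  q14 
   q11   q14  q15 
   q12   q15  q16 
   q13   q16  q16 
   q14    q2  q17 
   q15   q17  q18 
   q16   q18  q18 
   q17    q5  q19 
   q18   q19  q19 
 * q19    q9   q9 
(> = start, * = accepting)

start=q0; accept=q5,q19; q0-a->q1; q0-b->q2; q1-a->q3; q1-b->q4; q2-a->q4; q2-b->q5; q3-a->q6; q3-b->q7; q4-a->q7; q4-b->q8; q5-a->q8; q5-b->q9; q6-a->q10; q6-b->q11; q7-a->q11; q7-b->q12; q8-a->q12; q8-b->q13; q9-a->q13; q9-b->q13; q10-a->q0; q10-b->q14; q11-a->q14; q11-b->q15; q12-a->q15; q12-b->q16; q13-a->q16; q13-b->q16; q14-a->q2; q14-b->q17; q15-a->q17; q15-b->q18; q16-a->q18; q16-b->q18; q17-a->q5; q17-b->q19; q18-a->q19; q18-b->q19; q19-a->q9; q19-b->q9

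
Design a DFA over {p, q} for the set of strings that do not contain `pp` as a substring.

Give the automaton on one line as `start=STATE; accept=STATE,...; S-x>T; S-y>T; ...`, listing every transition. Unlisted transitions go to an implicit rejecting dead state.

start=S0; accept=S0,S1; S0-p>S1; S0-q>S0; S1-p>S2; S1-q>S0; S2-p>S2; S2-q>S2

This is the complement of 'contains `pp`'. Use the same substring-matching states — S0 through S2 holding how much of `pp` has just been matched — but flip the accepting set: everything except the trap S2 accepts.
3 states suffice.
        p   q  
>* S0   S1  S0 
 * S1   S2  S0 
   S2   S2  S2 
(> = start, * = accepting)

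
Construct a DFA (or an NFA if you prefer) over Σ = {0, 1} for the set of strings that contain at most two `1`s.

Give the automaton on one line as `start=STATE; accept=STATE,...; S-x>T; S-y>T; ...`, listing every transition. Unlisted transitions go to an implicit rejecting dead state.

start=A; accept=A,B,C; A-0>A; A-1>B; B-0>B; B-1>C; C-0>C; C-1>D; D-0>D; D-1>D

Only the number of `1`s matters, and only up to 3. Make a chain A → B → C → D advanced by each `1` (with D absorbing); every other symbol self-loops. The accepting set is {A, B, C}.
       0  1 
>* A   A  B 
 * B   B  C 
 * C   C  D 
   D   D  D 
(> = start, * = accepting)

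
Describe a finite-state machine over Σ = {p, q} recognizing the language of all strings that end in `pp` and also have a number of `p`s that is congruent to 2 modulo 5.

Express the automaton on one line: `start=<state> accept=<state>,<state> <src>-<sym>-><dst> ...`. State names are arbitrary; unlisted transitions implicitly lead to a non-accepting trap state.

start=A accept=C A-p->B A-q->A B-p->C B-q->D C-p->E C-q->F D-p->F D-q->D E-p->G E-q->E F-p->E F-q->F G-p->A G-q->G

Handle the two conditions separately and then intersect. One (3 states) tracks how much of the suffix `pp` has currently been matched; the other (5 states) tracks the count of `p`s modulo 5. Each combined state is a pair, one component from each; accept when both components accept. Minimizing collapses redundant product states.
With 7 states:
       p  q 
>  A   B  A 
   B   C  D 
 * C   E  F 
   D   F  D 
   E   G  E 
   F   E  F 
   G   A  G 
(> = start, * = accepting)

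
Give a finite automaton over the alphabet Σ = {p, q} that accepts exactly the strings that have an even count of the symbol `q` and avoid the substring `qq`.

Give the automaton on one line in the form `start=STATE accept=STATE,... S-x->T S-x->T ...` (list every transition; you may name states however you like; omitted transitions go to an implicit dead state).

Run two small machines in parallel and take their product. The first has 2 states tracking the count of `q`s modulo 2; the second has 3 states tracking partial matches of the forbidden pattern `qq`. A product state is a pair (one from each), accepting exactly when both do. Minimizing collapses redundant product states.
A 5-state machine:
        p   q  
>* s0   s0  s1 
   s1   s2  s3 
   s2   s2  s4 
   s3   s3  s3 
 * s4   s0  s3 
(> = start, * = accepting)

start=s0 accept=s0,s4 s0-p->s0 s0-q->s1 s1-p->s2 s1-q->s3 s2-p->s2 s2-q->s4 s3-p->s3 s3-q->s3 s4-p->s0 s4-q->s3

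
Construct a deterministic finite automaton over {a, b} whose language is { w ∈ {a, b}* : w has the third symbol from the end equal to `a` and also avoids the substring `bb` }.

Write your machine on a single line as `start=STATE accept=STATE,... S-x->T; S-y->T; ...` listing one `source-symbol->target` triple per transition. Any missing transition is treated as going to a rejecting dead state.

Build one automaton per condition and run them in lockstep. One (15 states) tracks the last 3 symbols read; the other (3 states) tracks partial matches of the forbidden pattern `bb`. Each combined state is a pair, one component from each; accept when both components accept. Equivalent product states are then merged.
9 states suffice.
        a   b  
>  q0   q1  q2 
   q1   q3  q4 
   q2   q1  q5 
   q3   q6  q7 
   q4   q8  q5 
   q5   q5  q5 
 * q6   q6  q7 
 * q7   q8  q5 
 * q8   q3  q4 
(> = start, * = accepting)

start=q0; accept=q6,q7,q8; q0-a->q1; q0-b->q2; q1-a->q3; q1-b->q4; q2-a->q1; q2-b->q5; q3-a->q6; q3-b->q7; q4-a->q8; q4-b->q5; q5-a->q5; q5-b->q5; q6-a->q6; q6-b->q7; q7-a->q8; q7-b->q5; q8-a->q3; q8-b->q4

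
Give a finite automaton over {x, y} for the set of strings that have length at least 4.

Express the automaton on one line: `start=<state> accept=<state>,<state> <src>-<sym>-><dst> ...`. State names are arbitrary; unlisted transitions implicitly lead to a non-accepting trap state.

start=S0 accept=S4,S5 S0-x->S1 S0-y->S1 S1-x->S2 S1-y->S2 S2-x->S3 S2-y->S3 S3-x->S4 S3-y->S4 S4-x->S5 S4-y->S5 S5-x->S5 S5-y->S5

Count input length up to 5: every symbol moves from S0 toward S5, which means 'more than 4' and absorbs. Accept from {S4, S5}.
A 6-state machine:
        x   y  
>  S0   S1  S1 
   S1   S2  S2 
   S2   S3  S3 
   S3   S4  S4 
 * S4   S5  S5 
 * S5   S5  S5 
(> = start, * = accepting)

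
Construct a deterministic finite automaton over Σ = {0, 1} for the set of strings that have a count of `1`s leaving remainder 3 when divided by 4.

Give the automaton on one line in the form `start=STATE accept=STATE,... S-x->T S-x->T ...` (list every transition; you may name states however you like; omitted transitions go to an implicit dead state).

Keep the running count of `1`s modulo 4: each `1` advances along the cycle s0 → s1 → s2 → s3 → s0 while other symbols loop. Accept at s3.
4 states suffice.
        0   1  
>  s0   s0  s1 
   s1   s1  s2 
   s2   s2  s3 
 * s3   s3  s0 
(> = start, * = accepting)

start=s0 accept=s3 s0-0->s0 s0-1->s1 s1-0->s1 s1-1->s2 s2-0->s2 s2-1->s3 s3-0->s3 s3-1->s0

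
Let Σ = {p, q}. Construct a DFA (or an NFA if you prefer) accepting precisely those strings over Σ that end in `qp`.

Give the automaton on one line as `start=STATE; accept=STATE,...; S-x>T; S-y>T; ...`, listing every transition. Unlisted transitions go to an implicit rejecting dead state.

Remember how much of `qp` the current input suffix matches. State S0 means no match yet; S1 means the last symbol is `q`; S2 means the last 2 symbols are `qp`. Only S2 accepts. On a mismatch, fall back to the longest proper suffix that is still a prefix of `qp`.
        p   q  
>  S0   S0  S1 
   S1   S2  S1 
 * S2   S0  S1 
(> = start, * = accepting)

start=S0; accept=S2; S0-p>S0; S0-q>S1; S1-p>S2; S1-q>S1; S2-p>S0; S2-q>S1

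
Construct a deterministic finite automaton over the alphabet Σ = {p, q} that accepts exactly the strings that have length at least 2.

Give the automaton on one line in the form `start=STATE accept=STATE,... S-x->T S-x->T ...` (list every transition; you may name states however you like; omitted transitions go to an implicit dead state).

start=s0 accept=s2,s3 s0-p->s1 s0-q->s1 s1-p->s2 s1-q->s2 s2-p->s3 s2-q->s3 s3-p->s3 s3-q->s3

We only need to distinguish lengths 0, 1, …, 2, and '>2'. Chain s0 → s1 → s2 → s3 on every symbol, with s3 looping. Accepting states: {s2, s3}.
A 4-state machine:
        p   q  
>  s0   s1  s1 
   s1   s2  s2 
 * s2   s3  s3 
 * s3   s3  s3 
(> = start, * = accepting)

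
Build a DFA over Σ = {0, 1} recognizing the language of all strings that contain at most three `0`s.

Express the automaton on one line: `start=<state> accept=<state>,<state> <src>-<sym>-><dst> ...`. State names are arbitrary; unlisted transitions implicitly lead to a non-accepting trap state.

Only the number of `0`s matters, and only up to 4. Make a chain q0 → q1 → q2 → q3 → q4 advanced by each `0` (with q4 absorbing); every other symbol self-loops. The accepting set is {q0, q1, q2, q3}.
With 5 states:
        0   1  
>* q0   q1  q0 
 * q1   q2  q1 
 * q2   q3  q2 
 * q3   q4  q3 
   q4   q4  q4 
(> = start, * = accepting)

start=q0 accept=q0,q1,q2,q3 q0-0->q1 q0-1->q0 q1-0->q2 q1-1->q1 q2-0->q3 q2-1->q2 q3-0->q4 q3-1->q3 q4-0->q4 q4-1->q4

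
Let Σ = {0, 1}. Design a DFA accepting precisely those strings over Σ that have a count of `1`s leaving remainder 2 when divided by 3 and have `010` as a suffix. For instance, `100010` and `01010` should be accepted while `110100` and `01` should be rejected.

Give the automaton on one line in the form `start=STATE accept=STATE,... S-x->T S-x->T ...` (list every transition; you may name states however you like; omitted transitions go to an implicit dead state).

start=A accept=F A-0->A A-1->B B-0->C B-1->D C-0->C C-1->E D-0->D D-1->A E-0->F E-1->A F-0->D F-1->A

Run two small machines in parallel and take their product. One (3 states) tracks the count of `1`s modulo 3; the other (4 states) tracks how much of the suffix `010` has currently been matched. Each combined state is a pair, one component from each; accept when both components accept. Minimizing collapses redundant product states.
6 states suffice.
       0  1 
>  A   A  B 
   B   C  D 
   C   C  E 
   D   D  A 
   E   F  A 
 * F   D  A 
(> = start, * = accepting)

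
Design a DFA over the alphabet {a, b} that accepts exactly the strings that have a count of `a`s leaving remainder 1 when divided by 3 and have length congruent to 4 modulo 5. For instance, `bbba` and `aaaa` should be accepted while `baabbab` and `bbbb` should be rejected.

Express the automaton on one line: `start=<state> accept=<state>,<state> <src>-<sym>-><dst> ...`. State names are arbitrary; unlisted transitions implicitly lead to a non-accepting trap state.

Handle the two conditions separately and then intersect. The first has 3 states tracking the count of `a`s modulo 3; the second has 5 states tracking the input length modulo 5. A product state is a pair (one from each), accepting exactly when both do.
A 15-state machine:
          a    b  
>  q0     q1   q2 
   q1     q3   q4 
   q2     q4   q5 
   q3     q6   q7 
   q4     q7   q8 
   q5     q8   q6 
   q6     q9  q10 
   q7    q10  q11 
   q8    q11   q9 
 * q9    q12  q13 
   q10   q13   q0 
   q11    q0  q12 
   q12    q2  q14 
   q13   q14   q1 
   q14    q5   q3 
(> = start, * = accepting)

start=q0 accept=q9 q0-a->q1 q0-b->q2 q1-a->q3 q1-b->q4 q2-a->q4 q2-b->q5 q3-a->q6 q3-b->q7 q4-a->q7 q4-b->q8 q5-a->q8 q5-b->q6 q6-a->q9 q6-b->q10 q7-a->q10 q7-b->q11 q8-a->q11 q8-b->q9 q9-a->q12 q9-b->q13 q10-a->q13 q10-b->q0 q11-a->q0 q11-b->q12 q12-a->q2 q12-b->q14 q13-a->q14 q13-b->q1 q14-a->q5 q14-b->q3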